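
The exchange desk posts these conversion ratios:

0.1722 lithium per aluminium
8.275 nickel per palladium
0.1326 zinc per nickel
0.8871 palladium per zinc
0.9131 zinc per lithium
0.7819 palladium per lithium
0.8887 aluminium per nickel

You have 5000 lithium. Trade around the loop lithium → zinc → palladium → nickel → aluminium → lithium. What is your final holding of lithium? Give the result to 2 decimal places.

5000 lithium × 0.9131 = 4565.5 zinc
4565.5 zinc × 0.8871 = 4050.05505 palladium
4050.05505 palladium × 8.275 = 33514.20553875 nickel
33514.20553875 nickel × 0.8887 = 29784.074462287125 aluminium
29784.074462287125 aluminium × 0.1722 = 5128.817622405842925 lithium

5128.82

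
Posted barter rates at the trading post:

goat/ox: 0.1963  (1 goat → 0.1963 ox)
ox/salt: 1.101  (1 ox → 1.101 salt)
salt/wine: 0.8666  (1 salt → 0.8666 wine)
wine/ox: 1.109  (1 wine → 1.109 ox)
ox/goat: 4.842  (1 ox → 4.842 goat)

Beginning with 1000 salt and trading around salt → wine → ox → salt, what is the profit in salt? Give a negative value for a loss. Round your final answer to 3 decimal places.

58.126

1000 salt × 0.8666 = 866.6 wine
866.6 wine × 1.109 = 961.0594 ox
961.0594 ox × 1.101 = 1058.1263994 salt
Net change: 1058.1263994 − 1000 = 58.1263994 salt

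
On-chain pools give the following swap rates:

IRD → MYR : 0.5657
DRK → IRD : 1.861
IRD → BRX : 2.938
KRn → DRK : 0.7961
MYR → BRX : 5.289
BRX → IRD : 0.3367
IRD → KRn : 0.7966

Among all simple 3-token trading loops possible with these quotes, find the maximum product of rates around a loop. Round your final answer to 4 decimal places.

KRn→DRK→IRD→KRn: 0.7961 × 1.861 × 0.7966 = 1.18020
IRD→MYR→BRX→IRD: 0.5657 × 5.289 × 0.3367 = 1.00740
Maximum is KRn→DRK→IRD→KRn at 1.1802; arbitrage exists.

1.1802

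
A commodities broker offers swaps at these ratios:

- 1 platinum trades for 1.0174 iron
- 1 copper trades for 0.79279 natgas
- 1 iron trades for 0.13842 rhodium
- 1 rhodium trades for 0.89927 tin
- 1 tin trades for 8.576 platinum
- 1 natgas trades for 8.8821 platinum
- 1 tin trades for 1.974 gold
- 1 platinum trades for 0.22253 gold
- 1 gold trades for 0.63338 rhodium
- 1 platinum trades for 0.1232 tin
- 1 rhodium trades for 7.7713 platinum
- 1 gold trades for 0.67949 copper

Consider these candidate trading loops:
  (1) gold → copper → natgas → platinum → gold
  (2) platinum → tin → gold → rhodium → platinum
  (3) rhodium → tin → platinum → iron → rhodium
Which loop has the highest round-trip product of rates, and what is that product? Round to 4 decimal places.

(1) 0.67949 × 0.79279 × 8.8821 × 0.22253 = 1.06474
(2) 0.1232 × 1.974 × 0.63338 × 7.7713 = 1.19706
(3) 0.89927 × 8.576 × 1.0174 × 0.13842 = 1.08609
Highest is cycle (2) at 1.1971 (>1, arbitrage).

1.1971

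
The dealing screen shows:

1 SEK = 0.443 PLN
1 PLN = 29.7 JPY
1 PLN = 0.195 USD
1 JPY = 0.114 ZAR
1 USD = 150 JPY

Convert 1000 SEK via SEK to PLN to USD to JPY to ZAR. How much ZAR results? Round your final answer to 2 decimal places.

1000 SEK × 0.443 = 443 PLN
443 PLN × 0.195 = 86.385 USD
86.385 USD × 150 = 12957.75 JPY
12957.75 JPY × 0.114 = 1477.1835 ZAR

1477.18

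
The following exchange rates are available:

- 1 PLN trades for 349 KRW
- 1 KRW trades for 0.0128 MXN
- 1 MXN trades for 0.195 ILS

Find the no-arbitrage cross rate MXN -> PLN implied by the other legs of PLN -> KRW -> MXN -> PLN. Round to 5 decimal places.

Known legs of the cycle: 349 × 0.0128 = 4.4672
For no arbitrage the full-cycle product must be 1, so the missing rate is 1 / 4.4672 ≈ 0.2238539.

0.22385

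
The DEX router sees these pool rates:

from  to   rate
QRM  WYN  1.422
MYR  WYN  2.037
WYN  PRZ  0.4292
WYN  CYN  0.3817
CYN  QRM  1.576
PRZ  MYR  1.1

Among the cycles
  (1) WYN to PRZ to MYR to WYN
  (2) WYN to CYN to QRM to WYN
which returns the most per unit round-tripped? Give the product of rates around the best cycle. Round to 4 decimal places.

(1) 0.4292 × 1.1 × 2.037 = 0.96171
(2) 0.3817 × 1.576 × 1.422 = 0.85542
Highest is cycle (1) at 0.9617 (≤1, no arbitrage).

0.9617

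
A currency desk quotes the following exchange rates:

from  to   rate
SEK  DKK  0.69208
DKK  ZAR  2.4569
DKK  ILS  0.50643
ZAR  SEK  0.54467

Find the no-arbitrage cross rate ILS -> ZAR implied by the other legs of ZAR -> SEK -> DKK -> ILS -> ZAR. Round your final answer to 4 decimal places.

Known legs of the cycle: 0.54467 × 0.69208 × 0.50643 = 0.190901428823448
For no arbitrage the full-cycle product must be 1, so the missing rate is 1 / 0.190901428823448 ≈ 5.238305.

5.2383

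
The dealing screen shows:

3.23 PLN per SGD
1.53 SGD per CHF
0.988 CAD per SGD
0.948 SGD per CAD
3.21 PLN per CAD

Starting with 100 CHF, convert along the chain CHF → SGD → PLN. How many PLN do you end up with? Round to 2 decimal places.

100 CHF × 1.53 = 153 SGD
153 SGD × 3.23 = 494.19 PLN

494.19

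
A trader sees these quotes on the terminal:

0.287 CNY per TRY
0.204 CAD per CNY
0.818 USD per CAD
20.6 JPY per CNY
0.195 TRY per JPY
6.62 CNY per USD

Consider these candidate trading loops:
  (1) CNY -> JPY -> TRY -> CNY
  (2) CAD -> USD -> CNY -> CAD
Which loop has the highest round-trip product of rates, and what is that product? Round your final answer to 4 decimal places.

1.1529

(1) 20.6 × 0.195 × 0.287 = 1.15288
(2) 0.818 × 6.62 × 0.204 = 1.10469
Highest is cycle (1) at 1.1529 (>1, arbitrage).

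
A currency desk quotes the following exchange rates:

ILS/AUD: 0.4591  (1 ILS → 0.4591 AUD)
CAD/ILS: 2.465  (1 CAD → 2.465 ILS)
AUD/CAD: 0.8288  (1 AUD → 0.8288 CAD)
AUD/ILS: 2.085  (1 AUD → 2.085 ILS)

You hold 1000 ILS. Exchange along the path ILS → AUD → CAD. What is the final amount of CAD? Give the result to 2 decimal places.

380.50

1000 ILS × 0.4591 = 459.1 AUD
459.1 AUD × 0.8288 = 380.50208 CAD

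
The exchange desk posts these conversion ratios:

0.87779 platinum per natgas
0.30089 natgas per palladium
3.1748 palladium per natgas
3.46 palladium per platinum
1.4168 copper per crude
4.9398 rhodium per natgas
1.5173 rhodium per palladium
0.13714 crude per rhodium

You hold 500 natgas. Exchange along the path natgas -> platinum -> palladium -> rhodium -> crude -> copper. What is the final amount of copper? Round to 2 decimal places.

447.69

500 natgas × 0.87779 = 438.895 platinum
438.895 platinum × 3.46 = 1518.5767 palladium
1518.5767 palladium × 1.5173 = 2304.13642691 rhodium
2304.13642691 rhodium × 0.13714 = 315.9892695864374 crude
315.9892695864374 crude × 1.4168 = 447.69359715006450832 copper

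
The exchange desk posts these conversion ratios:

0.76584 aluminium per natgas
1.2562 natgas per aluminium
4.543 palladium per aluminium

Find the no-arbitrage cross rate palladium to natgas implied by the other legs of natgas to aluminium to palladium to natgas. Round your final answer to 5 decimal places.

0.28742

Known legs of the cycle: 0.76584 × 4.543 = 3.47921112
For no arbitrage the full-cycle product must be 1, so the missing rate is 1 / 3.47921112 ≈ 0.2874215.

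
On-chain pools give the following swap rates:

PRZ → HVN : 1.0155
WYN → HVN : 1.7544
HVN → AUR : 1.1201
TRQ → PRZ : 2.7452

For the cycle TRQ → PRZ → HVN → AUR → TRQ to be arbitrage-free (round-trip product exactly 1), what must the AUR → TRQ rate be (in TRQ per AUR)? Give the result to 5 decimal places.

Known legs of the cycle: 2.7452 × 1.0155 × 1.1201 = 3.12255944706
For no arbitrage the full-cycle product must be 1, so the missing rate is 1 / 3.12255944706 ≈ 0.3202501.

0.32025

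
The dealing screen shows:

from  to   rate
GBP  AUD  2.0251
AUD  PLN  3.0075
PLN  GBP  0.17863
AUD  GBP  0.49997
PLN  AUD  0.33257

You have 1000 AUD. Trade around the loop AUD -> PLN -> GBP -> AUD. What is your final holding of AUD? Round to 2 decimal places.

1000 AUD × 3.0075 = 3007.5 PLN
3007.5 PLN × 0.17863 = 537.229725 GBP
537.229725 GBP × 2.0251 = 1087.9439160975 AUD

1087.94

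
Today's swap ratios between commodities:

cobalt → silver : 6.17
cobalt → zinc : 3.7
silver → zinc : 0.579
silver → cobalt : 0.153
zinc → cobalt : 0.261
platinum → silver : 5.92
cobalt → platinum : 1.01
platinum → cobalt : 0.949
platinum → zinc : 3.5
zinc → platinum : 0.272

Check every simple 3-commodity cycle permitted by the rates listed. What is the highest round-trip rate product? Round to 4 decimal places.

platinum→cobalt→zinc→platinum: 0.949 × 3.7 × 0.272 = 0.95507
cobalt→silver→zinc→cobalt: 6.17 × 0.579 × 0.261 = 0.93240
platinum→silver→zinc→platinum: 5.92 × 0.579 × 0.272 = 0.93233
platinum→zinc→cobalt→platinum: 3.5 × 0.261 × 1.01 = 0.92264
platinum→silver→cobalt→platinum: 5.92 × 0.153 × 1.01 = 0.91482
Maximum is platinum→cobalt→zinc→platinum at 0.9551; no arbitrage — every cycle loses value.

0.9551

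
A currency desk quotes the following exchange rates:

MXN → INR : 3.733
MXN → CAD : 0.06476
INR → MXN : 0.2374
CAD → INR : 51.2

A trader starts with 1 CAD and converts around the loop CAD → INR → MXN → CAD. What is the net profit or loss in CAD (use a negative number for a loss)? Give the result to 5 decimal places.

-0.21285

1 CAD × 51.2 = 51.2 INR
51.2 INR × 0.2374 = 12.15488 MXN
12.15488 MXN × 0.06476 = 0.7871500288 CAD
Net change: 0.7871500288 − 1 = -0.2128499712 CAD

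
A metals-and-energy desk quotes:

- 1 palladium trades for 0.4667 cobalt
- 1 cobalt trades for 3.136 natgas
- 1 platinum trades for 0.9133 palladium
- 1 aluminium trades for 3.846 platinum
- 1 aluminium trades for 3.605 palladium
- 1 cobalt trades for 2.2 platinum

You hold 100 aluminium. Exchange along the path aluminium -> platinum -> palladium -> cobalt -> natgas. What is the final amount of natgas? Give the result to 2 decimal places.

100 aluminium × 3.846 = 384.6 platinum
384.6 platinum × 0.9133 = 351.25518 palladium
351.25518 palladium × 0.4667 = 163.930792506 cobalt
163.930792506 cobalt × 3.136 = 514.086965298816 natgas

514.09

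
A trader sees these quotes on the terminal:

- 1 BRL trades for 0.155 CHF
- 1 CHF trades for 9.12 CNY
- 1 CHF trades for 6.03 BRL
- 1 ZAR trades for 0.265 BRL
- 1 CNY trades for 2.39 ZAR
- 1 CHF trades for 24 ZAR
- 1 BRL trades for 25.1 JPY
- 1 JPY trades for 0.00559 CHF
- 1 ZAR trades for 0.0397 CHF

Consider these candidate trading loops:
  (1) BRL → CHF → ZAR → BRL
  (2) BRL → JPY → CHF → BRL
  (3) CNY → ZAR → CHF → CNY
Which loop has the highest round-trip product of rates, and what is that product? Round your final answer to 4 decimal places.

0.9858

(1) 0.155 × 24 × 0.265 = 0.98580
(2) 25.1 × 0.00559 × 6.03 = 0.84606
(3) 2.39 × 0.0397 × 9.12 = 0.86533
Highest is cycle (1) at 0.9858 (≤1, no arbitrage).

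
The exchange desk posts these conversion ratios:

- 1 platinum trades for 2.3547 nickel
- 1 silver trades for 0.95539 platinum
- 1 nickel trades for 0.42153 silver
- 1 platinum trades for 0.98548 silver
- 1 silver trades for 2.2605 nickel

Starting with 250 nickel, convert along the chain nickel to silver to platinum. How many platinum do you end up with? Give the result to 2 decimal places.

100.68

250 nickel × 0.42153 = 105.3825 silver
105.3825 silver × 0.95539 = 100.681386675 platinum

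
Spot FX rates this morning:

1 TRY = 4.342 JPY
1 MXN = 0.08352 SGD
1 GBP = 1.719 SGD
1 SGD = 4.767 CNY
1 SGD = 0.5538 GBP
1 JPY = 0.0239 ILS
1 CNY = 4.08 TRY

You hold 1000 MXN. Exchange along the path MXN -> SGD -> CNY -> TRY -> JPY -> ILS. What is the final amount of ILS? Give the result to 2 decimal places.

168.57

1000 MXN × 0.08352 = 83.52 SGD
83.52 SGD × 4.767 = 398.13984 CNY
398.13984 CNY × 4.08 = 1624.4105472 TRY
1624.4105472 TRY × 4.342 = 7053.1905959424 JPY
7053.1905959424 JPY × 0.0239 = 168.57125524302336 ILS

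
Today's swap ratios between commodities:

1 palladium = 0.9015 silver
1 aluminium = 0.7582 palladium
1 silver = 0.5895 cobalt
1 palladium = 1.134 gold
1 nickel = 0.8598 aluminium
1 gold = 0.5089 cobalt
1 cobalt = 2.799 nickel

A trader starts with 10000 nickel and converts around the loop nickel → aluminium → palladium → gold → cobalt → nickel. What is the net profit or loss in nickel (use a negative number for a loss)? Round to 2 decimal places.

10000 nickel × 0.8598 = 8598 aluminium
8598 aluminium × 0.7582 = 6519.0036 palladium
6519.0036 palladium × 1.134 = 7392.5500824 gold
7392.5500824 gold × 0.5089 = 3762.06873693336 cobalt
3762.06873693336 cobalt × 2.799 = 10530.03039467647464 nickel
Net change: 10530.03039467647464 − 10000 = 530.03039467647464 nickel

530.03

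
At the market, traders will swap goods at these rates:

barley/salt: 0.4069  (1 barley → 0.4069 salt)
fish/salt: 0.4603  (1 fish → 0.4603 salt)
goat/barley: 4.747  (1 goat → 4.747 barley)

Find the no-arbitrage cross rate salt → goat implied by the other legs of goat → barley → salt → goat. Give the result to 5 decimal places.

0.51772

Known legs of the cycle: 4.747 × 0.4069 = 1.9315543
For no arbitrage the full-cycle product must be 1, so the missing rate is 1 / 1.9315543 ≈ 0.5177178.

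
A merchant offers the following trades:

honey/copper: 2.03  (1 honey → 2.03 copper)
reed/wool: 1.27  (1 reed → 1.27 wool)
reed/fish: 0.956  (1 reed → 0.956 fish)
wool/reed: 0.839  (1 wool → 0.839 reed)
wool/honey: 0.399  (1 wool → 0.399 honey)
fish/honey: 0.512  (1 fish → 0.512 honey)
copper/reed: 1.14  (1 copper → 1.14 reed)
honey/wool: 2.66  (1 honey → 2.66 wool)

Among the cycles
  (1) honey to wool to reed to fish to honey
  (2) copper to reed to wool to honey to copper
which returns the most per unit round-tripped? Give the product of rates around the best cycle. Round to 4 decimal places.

1.1727

(1) 2.66 × 0.839 × 0.956 × 0.512 = 1.09237
(2) 1.14 × 1.27 × 0.399 × 2.03 = 1.17267
Highest is cycle (2) at 1.1727 (>1, arbitrage).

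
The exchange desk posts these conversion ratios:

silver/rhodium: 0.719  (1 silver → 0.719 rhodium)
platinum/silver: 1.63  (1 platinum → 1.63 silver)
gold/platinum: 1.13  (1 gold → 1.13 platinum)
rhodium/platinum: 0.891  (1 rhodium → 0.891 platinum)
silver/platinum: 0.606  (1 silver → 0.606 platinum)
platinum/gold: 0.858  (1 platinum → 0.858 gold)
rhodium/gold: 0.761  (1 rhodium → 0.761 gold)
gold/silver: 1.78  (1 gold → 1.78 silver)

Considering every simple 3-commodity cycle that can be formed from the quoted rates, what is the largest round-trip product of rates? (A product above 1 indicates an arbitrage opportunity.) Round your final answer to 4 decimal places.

1.0442

rhodium→platinum→silver→rhodium: 0.891 × 1.63 × 0.719 = 1.04423
rhodium→gold→silver→rhodium: 0.761 × 1.78 × 0.719 = 0.97394
platinum→gold→silver→platinum: 0.858 × 1.78 × 0.606 = 0.92551
Maximum is rhodium→platinum→silver→rhodium at 1.0442; arbitrage exists.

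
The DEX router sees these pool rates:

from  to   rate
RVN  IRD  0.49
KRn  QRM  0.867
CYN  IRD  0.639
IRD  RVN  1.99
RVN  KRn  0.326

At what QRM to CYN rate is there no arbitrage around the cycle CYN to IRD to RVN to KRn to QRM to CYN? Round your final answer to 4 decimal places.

2.7823

Known legs of the cycle: 0.639 × 1.99 × 0.326 × 0.867 = 0.35941039362
For no arbitrage the full-cycle product must be 1, so the missing rate is 1 / 0.35941039362 ≈ 2.782335.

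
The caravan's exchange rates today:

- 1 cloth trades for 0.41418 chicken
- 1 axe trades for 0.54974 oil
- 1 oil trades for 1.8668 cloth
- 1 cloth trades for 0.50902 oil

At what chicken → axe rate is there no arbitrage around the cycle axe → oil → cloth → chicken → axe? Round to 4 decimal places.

2.3526

Known legs of the cycle: 0.54974 × 1.8668 × 0.41418 = 0.42505414348176
For no arbitrage the full-cycle product must be 1, so the missing rate is 1 / 0.42505414348176 ≈ 2.352641.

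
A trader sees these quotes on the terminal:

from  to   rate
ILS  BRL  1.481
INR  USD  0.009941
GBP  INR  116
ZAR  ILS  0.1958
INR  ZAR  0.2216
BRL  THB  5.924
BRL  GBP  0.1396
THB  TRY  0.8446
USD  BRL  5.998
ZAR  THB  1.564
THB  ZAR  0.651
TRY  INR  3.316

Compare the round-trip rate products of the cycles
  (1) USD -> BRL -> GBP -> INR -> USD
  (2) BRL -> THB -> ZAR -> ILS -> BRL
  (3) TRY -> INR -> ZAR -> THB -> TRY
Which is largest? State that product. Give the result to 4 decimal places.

(1) 5.998 × 0.1396 × 116 × 0.009941 = 0.96556
(2) 5.924 × 0.651 × 0.1958 × 1.481 = 1.11831
(3) 3.316 × 0.2216 × 1.564 × 0.8446 = 0.97067
Highest is cycle (2) at 1.1183 (>1, arbitrage).

1.1183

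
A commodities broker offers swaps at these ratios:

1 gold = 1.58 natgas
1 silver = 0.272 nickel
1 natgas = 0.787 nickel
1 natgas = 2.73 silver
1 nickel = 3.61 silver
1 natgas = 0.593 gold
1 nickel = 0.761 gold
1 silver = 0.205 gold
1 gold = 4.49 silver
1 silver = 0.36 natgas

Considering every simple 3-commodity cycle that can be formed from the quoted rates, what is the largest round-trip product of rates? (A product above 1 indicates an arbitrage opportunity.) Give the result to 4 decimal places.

1.0228

silver→natgas→nickel→silver: 0.36 × 0.787 × 3.61 = 1.02279
silver→natgas→gold→silver: 0.36 × 0.593 × 4.49 = 0.95853
nickel→gold→natgas→nickel: 0.761 × 1.58 × 0.787 = 0.94627
silver→nickel→gold→silver: 0.272 × 0.761 × 4.49 = 0.92939
silver→gold→natgas→silver: 0.205 × 1.58 × 2.73 = 0.88425
Maximum is silver→natgas→nickel→silver at 1.0228; arbitrage exists.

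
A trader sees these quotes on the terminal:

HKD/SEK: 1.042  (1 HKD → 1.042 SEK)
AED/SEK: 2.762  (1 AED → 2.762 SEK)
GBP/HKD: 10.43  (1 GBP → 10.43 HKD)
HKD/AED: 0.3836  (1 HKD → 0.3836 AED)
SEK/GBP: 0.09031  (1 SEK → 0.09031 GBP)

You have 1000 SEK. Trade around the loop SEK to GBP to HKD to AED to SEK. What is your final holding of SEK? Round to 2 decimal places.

1000 SEK × 0.09031 = 90.31 GBP
90.31 GBP × 10.43 = 941.9333 HKD
941.9333 HKD × 0.3836 = 361.32561388 AED
361.32561388 AED × 2.762 = 997.98134553656 SEK

997.98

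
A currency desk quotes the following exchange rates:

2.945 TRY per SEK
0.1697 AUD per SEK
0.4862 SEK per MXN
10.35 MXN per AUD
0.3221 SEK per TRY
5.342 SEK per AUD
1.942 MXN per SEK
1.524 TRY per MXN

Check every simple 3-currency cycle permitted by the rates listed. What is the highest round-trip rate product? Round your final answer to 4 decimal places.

0.9533

TRY→SEK→MXN→TRY: 0.3221 × 1.942 × 1.524 = 0.95329
AUD→MXN→SEK→AUD: 10.35 × 0.4862 × 0.1697 = 0.85396
Maximum is TRY→SEK→MXN→TRY at 0.9533; no arbitrage — every cycle loses value.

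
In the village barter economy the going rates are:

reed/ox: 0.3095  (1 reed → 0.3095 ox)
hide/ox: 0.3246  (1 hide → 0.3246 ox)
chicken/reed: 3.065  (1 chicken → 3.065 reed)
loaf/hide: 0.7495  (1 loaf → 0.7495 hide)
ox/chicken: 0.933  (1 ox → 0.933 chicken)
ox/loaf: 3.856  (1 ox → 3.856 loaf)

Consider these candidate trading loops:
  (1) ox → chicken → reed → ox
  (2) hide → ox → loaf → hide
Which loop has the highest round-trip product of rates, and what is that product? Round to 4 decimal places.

0.9381

(1) 0.933 × 3.065 × 0.3095 = 0.88506
(2) 0.3246 × 3.856 × 0.7495 = 0.93812
Highest is cycle (2) at 0.9381 (≤1, no arbitrage).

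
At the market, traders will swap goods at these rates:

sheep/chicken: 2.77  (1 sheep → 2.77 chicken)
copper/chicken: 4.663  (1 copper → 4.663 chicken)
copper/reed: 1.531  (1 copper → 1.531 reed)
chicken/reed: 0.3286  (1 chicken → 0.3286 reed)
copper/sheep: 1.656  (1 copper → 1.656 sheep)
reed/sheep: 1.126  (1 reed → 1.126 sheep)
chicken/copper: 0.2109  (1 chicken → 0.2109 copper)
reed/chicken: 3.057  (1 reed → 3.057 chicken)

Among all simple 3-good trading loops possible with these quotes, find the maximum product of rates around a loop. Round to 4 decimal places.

sheep→chicken→reed→sheep: 2.77 × 0.3286 × 1.126 = 1.02491
copper→reed→chicken→copper: 1.531 × 3.057 × 0.2109 = 0.98707
sheep→chicken→copper→sheep: 2.77 × 0.2109 × 1.656 = 0.96742
Maximum is sheep→chicken→reed→sheep at 1.0249; arbitrage exists.

1.0249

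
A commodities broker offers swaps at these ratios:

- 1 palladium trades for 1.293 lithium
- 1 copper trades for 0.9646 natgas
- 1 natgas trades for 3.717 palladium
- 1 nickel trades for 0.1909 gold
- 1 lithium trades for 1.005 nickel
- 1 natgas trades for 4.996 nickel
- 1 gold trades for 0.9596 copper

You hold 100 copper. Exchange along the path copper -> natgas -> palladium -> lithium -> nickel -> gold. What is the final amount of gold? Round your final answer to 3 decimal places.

88.943

100 copper × 0.9646 = 96.46 natgas
96.46 natgas × 3.717 = 358.54182 palladium
358.54182 palladium × 1.293 = 463.59457326 lithium
463.59457326 lithium × 1.005 = 465.9125461263 nickel
465.9125461263 nickel × 0.1909 = 88.94270505551067 gold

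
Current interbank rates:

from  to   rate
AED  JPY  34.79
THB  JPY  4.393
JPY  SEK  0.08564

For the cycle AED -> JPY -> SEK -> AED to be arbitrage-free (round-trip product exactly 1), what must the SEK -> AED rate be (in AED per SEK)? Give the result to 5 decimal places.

0.33564

Known legs of the cycle: 34.79 × 0.08564 = 2.9794156
For no arbitrage the full-cycle product must be 1, so the missing rate is 1 / 2.9794156 ≈ 0.3356363.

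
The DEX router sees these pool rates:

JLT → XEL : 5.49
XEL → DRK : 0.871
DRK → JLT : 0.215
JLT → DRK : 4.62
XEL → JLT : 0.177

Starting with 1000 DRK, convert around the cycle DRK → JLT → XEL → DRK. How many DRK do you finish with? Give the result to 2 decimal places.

1000 DRK × 0.215 = 215 JLT
215 JLT × 5.49 = 1180.35 XEL
1180.35 XEL × 0.871 = 1028.08485 DRK

1028.08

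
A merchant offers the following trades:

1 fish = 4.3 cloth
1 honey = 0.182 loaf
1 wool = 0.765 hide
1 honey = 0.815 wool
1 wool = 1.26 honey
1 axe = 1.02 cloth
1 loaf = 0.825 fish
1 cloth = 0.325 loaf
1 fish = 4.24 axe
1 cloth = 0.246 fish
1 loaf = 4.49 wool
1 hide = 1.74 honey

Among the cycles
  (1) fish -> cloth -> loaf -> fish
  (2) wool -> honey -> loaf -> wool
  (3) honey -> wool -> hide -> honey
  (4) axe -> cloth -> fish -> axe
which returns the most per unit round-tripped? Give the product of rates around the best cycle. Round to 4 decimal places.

1.1529

(1) 4.3 × 0.325 × 0.825 = 1.15294
(2) 1.26 × 0.182 × 4.49 = 1.02965
(3) 0.815 × 0.765 × 1.74 = 1.08485
(4) 1.02 × 0.246 × 4.24 = 1.06390
Highest is cycle (1) at 1.1529 (>1, arbitrage).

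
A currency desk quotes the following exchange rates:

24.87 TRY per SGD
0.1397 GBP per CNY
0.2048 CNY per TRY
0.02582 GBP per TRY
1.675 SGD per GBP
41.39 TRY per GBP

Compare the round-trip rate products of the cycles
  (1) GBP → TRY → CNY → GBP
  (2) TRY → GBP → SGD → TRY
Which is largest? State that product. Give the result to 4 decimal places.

1.1842

(1) 41.39 × 0.2048 × 0.1397 = 1.18419
(2) 0.02582 × 1.675 × 24.87 = 1.07559
Highest is cycle (1) at 1.1842 (>1, arbitrage).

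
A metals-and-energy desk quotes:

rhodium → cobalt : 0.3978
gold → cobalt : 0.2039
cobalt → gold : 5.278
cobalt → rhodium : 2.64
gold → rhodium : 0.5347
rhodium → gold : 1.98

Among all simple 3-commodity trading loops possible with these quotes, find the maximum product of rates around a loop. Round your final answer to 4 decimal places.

gold→rhodium→cobalt→gold: 0.5347 × 0.3978 × 5.278 = 1.12265
gold→cobalt→rhodium→gold: 0.2039 × 2.64 × 1.98 = 1.06583
Maximum is gold→rhodium→cobalt→gold at 1.1226; arbitrage exists.

1.1226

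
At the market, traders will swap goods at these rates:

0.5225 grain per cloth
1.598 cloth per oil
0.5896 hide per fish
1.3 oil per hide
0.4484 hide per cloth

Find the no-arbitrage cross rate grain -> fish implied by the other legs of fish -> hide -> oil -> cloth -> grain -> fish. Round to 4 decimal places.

Known legs of the cycle: 0.5896 × 1.3 × 1.598 × 0.5225 = 0.6399763084
For no arbitrage the full-cycle product must be 1, so the missing rate is 1 / 0.6399763084 ≈ 1.562558.

1.5626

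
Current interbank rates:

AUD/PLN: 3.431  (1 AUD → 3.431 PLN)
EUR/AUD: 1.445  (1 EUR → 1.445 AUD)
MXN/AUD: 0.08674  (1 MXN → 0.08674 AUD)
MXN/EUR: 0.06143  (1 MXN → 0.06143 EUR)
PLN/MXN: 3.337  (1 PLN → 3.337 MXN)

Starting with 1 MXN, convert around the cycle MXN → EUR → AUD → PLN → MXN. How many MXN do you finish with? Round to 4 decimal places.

1 MXN × 0.06143 = 0.06143 EUR
0.06143 EUR × 1.445 = 0.08876635 AUD
0.08876635 AUD × 3.431 = 0.30455734685 PLN
0.30455734685 PLN × 3.337 = 1.01630786643845 MXN

1.0163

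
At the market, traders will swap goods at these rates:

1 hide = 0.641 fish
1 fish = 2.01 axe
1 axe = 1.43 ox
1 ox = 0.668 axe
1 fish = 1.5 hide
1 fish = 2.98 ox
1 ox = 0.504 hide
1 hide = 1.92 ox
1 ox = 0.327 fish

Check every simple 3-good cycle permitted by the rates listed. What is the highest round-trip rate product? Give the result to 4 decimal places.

fish→ox→hide→fish: 2.98 × 0.504 × 0.641 = 0.96273
fish→hide→ox→fish: 1.5 × 1.92 × 0.327 = 0.94176
fish→axe→ox→fish: 2.01 × 1.43 × 0.327 = 0.93990
Maximum is fish→ox→hide→fish at 0.9627; no arbitrage — every cycle loses value.

0.9627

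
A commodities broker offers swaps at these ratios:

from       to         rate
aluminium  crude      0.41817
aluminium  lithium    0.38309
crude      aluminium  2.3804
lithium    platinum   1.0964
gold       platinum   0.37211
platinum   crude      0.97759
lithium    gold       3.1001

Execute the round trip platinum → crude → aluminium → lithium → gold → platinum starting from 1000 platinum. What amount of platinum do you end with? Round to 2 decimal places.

1028.38

1000 platinum × 0.97759 = 977.59 crude
977.59 crude × 2.3804 = 2327.055236 aluminium
2327.055236 aluminium × 0.38309 = 891.47159035924 lithium
891.47159035924 lithium × 3.1001 = 2763.651077272679924 gold
2763.651077272679924 gold × 0.37211 = 1028.38220236393692651964 platinum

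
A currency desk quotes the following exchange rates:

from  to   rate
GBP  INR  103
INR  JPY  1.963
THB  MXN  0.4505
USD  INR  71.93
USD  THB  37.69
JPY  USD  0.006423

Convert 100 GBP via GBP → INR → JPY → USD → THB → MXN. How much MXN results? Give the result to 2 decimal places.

100 GBP × 103 = 10300 INR
10300 INR × 1.963 = 20218.9 JPY
20218.9 JPY × 0.006423 = 129.8659947 USD
129.8659947 USD × 37.69 = 4894.649340243 THB
4894.649340243 THB × 0.4505 = 2205.0395277794715 MXN

2205.04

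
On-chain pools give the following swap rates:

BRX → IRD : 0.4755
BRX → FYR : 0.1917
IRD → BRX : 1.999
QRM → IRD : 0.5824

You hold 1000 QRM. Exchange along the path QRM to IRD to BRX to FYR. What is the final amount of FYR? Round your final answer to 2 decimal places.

223.18

1000 QRM × 0.5824 = 582.4 IRD
582.4 IRD × 1.999 = 1164.2176 BRX
1164.2176 BRX × 0.1917 = 223.18051392 FYR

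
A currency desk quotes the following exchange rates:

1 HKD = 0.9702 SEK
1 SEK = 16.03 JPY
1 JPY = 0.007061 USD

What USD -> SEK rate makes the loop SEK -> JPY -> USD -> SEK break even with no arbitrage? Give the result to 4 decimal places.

Known legs of the cycle: 16.03 × 0.007061 = 0.11318783
For no arbitrage the full-cycle product must be 1, so the missing rate is 1 / 0.11318783 ≈ 8.834872.

8.8349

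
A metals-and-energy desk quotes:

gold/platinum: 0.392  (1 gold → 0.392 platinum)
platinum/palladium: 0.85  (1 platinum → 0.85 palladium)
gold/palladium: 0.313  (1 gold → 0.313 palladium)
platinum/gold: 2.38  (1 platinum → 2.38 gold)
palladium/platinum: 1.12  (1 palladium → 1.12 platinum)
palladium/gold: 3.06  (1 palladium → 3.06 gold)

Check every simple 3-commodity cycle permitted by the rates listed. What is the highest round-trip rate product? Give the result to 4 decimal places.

1.0196

palladium→gold→platinum→palladium: 3.06 × 0.392 × 0.85 = 1.01959
palladium→platinum→gold→palladium: 1.12 × 2.38 × 0.313 = 0.83433
Maximum is palladium→gold→platinum→palladium at 1.0196; arbitrage exists.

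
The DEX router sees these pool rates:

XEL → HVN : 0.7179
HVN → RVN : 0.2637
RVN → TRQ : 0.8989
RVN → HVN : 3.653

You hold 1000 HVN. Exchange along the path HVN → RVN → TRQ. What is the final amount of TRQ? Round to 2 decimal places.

237.04

1000 HVN × 0.2637 = 263.7 RVN
263.7 RVN × 0.8989 = 237.03993 TRQ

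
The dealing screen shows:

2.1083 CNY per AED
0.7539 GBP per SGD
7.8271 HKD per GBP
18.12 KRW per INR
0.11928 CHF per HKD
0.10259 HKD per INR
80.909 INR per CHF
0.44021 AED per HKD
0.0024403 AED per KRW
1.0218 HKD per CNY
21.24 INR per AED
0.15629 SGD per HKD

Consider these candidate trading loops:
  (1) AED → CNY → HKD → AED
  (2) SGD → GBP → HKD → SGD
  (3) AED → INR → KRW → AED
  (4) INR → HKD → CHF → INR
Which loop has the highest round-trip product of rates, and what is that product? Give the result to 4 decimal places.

(1) 2.1083 × 1.0218 × 0.44021 = 0.94833
(2) 0.7539 × 7.8271 × 0.15629 = 0.92224
(3) 21.24 × 18.12 × 0.0024403 = 0.93920
(4) 0.10259 × 0.11928 × 80.909 = 0.99008
Highest is cycle (4) at 0.9901 (≤1, no arbitrage).

0.9901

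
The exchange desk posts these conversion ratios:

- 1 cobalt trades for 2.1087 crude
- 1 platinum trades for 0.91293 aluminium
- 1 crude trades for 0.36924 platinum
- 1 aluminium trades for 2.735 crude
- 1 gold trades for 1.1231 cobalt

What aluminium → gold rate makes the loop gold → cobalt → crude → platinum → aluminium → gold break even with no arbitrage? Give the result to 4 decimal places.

Known legs of the cycle: 1.1231 × 2.1087 × 0.36924 × 0.91293 = 0.798324479191661004
For no arbitrage the full-cycle product must be 1, so the missing rate is 1 / 0.798324479191661004 ≈ 1.252623.

1.2526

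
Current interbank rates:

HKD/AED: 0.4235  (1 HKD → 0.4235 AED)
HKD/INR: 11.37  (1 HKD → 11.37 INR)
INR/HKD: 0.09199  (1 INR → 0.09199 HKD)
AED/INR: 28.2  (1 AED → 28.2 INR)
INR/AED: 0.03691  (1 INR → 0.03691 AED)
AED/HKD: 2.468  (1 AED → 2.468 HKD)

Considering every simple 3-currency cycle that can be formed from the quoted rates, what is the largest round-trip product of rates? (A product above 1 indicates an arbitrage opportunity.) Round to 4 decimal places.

1.0986

HKD→AED→INR→HKD: 0.4235 × 28.2 × 0.09199 = 1.09861
HKD→INR→AED→HKD: 11.37 × 0.03691 × 2.468 = 1.03574
Maximum is HKD→AED→INR→HKD at 1.0986; arbitrage exists.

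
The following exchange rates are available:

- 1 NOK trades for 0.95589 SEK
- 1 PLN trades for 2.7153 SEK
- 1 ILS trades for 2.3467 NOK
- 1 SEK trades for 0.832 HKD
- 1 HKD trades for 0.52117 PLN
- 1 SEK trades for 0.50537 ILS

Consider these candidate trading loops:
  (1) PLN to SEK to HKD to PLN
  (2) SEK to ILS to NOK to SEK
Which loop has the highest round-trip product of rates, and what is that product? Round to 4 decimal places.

(1) 2.7153 × 0.832 × 0.52117 = 1.17739
(2) 0.50537 × 2.3467 × 0.95589 = 1.13364
Highest is cycle (1) at 1.1774 (>1, arbitrage).

1.1774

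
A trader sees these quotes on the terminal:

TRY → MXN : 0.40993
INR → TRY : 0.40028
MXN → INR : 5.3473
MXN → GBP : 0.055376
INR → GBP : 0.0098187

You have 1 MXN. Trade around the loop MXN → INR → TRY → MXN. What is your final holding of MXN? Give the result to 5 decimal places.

1 MXN × 5.3473 = 5.3473 INR
5.3473 INR × 0.40028 = 2.140417244 TRY
2.140417244 TRY × 0.40993 = 0.87742124083292 MXN

0.87742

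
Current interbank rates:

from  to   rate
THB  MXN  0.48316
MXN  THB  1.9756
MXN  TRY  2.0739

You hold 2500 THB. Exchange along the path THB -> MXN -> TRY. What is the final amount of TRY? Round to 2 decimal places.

2500 THB × 0.48316 = 1207.9 MXN
1207.9 MXN × 2.0739 = 2505.06381 TRY

2505.06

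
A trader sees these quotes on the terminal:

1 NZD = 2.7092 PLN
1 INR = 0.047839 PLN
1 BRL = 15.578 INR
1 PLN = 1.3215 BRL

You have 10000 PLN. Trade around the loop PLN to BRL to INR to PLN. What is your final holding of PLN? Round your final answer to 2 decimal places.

10000 PLN × 1.3215 = 13215 BRL
13215 BRL × 15.578 = 205863.27 INR
205863.27 INR × 0.047839 = 9848.29297353 PLN

9848.29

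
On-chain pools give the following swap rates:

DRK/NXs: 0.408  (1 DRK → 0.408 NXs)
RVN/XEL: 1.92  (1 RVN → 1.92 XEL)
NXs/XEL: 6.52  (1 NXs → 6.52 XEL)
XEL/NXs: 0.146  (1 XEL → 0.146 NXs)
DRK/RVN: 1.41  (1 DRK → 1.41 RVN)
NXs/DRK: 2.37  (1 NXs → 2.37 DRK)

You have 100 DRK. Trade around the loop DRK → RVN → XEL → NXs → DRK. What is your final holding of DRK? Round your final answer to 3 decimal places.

100 DRK × 1.41 = 141 RVN
141 RVN × 1.92 = 270.72 XEL
270.72 XEL × 0.146 = 39.52512 NXs
39.52512 NXs × 2.37 = 93.6745344 DRK

93.675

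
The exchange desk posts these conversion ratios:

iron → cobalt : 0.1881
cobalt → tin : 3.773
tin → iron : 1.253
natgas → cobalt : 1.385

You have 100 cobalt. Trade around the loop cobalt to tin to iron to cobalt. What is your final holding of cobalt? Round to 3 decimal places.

88.926

100 cobalt × 3.773 = 377.3 tin
377.3 tin × 1.253 = 472.7569 iron
472.7569 iron × 0.1881 = 88.92557289 cobalt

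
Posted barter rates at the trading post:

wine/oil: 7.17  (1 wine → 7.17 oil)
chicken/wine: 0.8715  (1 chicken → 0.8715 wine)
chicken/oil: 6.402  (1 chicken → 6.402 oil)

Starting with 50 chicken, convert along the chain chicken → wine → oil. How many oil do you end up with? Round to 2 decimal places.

312.43

50 chicken × 0.8715 = 43.575 wine
43.575 wine × 7.17 = 312.43275 oil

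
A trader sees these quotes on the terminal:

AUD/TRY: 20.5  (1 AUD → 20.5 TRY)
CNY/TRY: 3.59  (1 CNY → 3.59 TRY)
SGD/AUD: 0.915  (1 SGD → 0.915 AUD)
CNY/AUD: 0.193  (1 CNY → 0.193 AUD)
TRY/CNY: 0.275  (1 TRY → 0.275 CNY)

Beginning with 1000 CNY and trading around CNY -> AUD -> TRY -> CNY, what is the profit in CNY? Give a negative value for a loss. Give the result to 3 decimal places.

1000 CNY × 0.193 = 193 AUD
193 AUD × 20.5 = 3956.5 TRY
3956.5 TRY × 0.275 = 1088.0375 CNY
Net change: 1088.0375 − 1000 = 88.0375 CNY

88.038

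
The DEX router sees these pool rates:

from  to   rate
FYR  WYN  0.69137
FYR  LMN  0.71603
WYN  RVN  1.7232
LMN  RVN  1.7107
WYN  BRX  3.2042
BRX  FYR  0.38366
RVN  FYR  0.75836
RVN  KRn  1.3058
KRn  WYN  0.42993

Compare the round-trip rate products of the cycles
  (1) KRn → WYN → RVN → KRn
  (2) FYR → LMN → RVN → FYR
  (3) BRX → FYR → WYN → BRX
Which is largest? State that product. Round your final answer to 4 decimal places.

(1) 0.42993 × 1.7232 × 1.3058 = 0.96741
(2) 0.71603 × 1.7107 × 0.75836 = 0.92892
(3) 0.38366 × 0.69137 × 3.2042 = 0.84992
Highest is cycle (1) at 0.9674 (≤1, no arbitrage).

0.9674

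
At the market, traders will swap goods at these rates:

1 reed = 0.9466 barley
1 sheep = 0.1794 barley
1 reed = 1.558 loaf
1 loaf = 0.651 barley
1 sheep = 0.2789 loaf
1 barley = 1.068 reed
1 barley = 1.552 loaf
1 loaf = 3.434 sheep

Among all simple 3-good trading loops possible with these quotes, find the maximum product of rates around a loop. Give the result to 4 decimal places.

loaf→barley→reed→loaf: 0.651 × 1.068 × 1.558 = 1.08323
loaf→sheep→barley→loaf: 3.434 × 0.1794 × 1.552 = 0.95612
Maximum is loaf→barley→reed→loaf at 1.0832; arbitrage exists.

1.0832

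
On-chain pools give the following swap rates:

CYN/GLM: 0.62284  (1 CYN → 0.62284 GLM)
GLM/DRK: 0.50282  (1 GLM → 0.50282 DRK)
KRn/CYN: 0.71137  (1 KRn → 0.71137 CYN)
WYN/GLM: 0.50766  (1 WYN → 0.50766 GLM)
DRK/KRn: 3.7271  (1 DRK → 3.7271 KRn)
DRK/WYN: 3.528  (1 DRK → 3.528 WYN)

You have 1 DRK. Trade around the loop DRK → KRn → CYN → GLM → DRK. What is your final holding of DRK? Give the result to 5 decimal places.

1 DRK × 3.7271 = 3.7271 KRn
3.7271 KRn × 0.71137 = 2.651347127 CYN
2.651347127 CYN × 0.62284 = 1.65136504458068 GLM
1.65136504458068 GLM × 0.50282 = 0.8303393717160575176 DRK

0.83034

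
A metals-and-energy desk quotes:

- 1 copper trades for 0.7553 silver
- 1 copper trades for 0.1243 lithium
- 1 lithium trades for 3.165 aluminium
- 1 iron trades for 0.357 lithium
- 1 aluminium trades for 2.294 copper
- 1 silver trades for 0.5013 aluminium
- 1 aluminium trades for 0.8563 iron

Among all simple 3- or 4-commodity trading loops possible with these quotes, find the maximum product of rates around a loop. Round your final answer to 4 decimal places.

aluminium→iron→lithium→aluminium: 0.8563 × 0.357 × 3.165 = 0.96754
aluminium→copper→lithium→aluminium: 2.294 × 0.1243 × 3.165 = 0.90248
aluminium→copper→silver→aluminium: 2.294 × 0.7553 × 0.5013 = 0.86858
Maximum is aluminium→iron→lithium→aluminium at 0.9675; no arbitrage — every cycle loses value.

0.9675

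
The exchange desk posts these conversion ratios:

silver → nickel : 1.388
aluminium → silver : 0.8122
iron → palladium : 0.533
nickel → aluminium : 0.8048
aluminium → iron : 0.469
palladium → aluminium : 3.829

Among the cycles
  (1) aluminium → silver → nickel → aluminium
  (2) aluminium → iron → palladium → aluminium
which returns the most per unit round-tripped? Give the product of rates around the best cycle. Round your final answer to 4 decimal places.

(1) 0.8122 × 1.388 × 0.8048 = 0.90728
(2) 0.469 × 0.533 × 3.829 = 0.95716
Highest is cycle (2) at 0.9572 (≤1, no arbitrage).

0.9572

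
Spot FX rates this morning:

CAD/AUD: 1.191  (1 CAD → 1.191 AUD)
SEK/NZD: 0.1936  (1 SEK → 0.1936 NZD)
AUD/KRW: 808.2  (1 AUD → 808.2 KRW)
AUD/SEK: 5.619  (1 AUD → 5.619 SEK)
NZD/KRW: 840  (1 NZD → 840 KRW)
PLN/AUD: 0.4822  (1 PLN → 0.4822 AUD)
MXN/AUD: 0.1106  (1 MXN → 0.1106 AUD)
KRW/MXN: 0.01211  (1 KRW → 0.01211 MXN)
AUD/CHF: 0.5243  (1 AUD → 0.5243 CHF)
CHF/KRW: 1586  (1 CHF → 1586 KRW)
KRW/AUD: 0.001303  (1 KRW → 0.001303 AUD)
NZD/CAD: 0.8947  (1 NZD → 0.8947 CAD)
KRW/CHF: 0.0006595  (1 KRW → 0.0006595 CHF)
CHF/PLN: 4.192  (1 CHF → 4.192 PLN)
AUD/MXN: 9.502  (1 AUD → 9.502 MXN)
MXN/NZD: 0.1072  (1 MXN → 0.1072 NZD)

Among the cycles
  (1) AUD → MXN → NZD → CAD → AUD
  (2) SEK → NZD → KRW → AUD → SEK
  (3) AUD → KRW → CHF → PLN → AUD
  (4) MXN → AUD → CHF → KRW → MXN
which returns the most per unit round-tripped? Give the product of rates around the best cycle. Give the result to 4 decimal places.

1.1907

(1) 9.502 × 0.1072 × 0.8947 × 1.191 = 1.08542
(2) 0.1936 × 840 × 0.001303 × 5.619 = 1.19066
(3) 808.2 × 0.0006595 × 4.192 × 0.4822 = 1.07741
(4) 0.1106 × 0.5243 × 1586 × 0.01211 = 1.11374
Highest is cycle (2) at 1.1907 (>1, arbitrage).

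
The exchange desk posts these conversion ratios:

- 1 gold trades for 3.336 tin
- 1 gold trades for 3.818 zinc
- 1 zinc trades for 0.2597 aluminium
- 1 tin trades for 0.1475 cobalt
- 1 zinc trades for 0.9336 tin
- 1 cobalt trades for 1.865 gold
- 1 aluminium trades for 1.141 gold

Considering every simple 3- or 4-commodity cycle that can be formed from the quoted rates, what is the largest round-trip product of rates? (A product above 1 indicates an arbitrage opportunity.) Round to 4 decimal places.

gold→zinc→aluminium→gold: 3.818 × 0.2597 × 1.141 = 1.13134
gold→zinc→tin→cobalt→gold: 3.818 × 0.9336 × 0.1475 × 1.865 = 0.98055
gold→tin→cobalt→gold: 3.336 × 0.1475 × 1.865 = 0.91769
Maximum is gold→zinc→aluminium→gold at 1.1313; arbitrage exists.

1.1313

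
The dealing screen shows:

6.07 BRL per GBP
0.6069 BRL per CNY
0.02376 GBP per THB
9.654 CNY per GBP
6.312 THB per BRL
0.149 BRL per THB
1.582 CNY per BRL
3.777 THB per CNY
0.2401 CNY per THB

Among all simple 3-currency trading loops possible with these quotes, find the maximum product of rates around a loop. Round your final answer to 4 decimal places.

0.9198

CNY→BRL→THB→CNY: 0.6069 × 6.312 × 0.2401 = 0.91976
THB→GBP→BRL→THB: 0.02376 × 6.07 × 6.312 = 0.91034
CNY→THB→BRL→CNY: 3.777 × 0.149 × 1.582 = 0.89031
CNY→THB→GBP→CNY: 3.777 × 0.02376 × 9.654 = 0.86636
Maximum is CNY→BRL→THB→CNY at 0.9198; no arbitrage — every cycle loses value.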